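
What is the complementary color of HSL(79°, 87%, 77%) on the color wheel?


Complement = opposite side of color wheel = hue + 180°
H' = (79 + 180) mod 360 = 259°
S and L unchanged.
= HSL(259°, 87%, 77%)


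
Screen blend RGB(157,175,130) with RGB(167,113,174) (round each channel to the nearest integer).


Screen: C = 255 - (255-A)×(255-B)/255, rounded to nearest integer
R: 255 - (255-157)×(255-167)/255 = 255 - 8624/255 ≈ 255 - 33.820 = 221.180 → 221
G: 255 - (255-175)×(255-113)/255 = 255 - 11360/255 ≈ 255 - 44.549 = 210.451 → 210
B: 255 - (255-130)×(255-174)/255 = 255 - 10125/255 ≈ 255 - 39.706 = 215.294 → 215
= RGB(221, 210, 215)


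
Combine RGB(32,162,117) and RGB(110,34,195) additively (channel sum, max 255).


Additive: each channel = min(255, C₁+C₂)
R: 32+110 = 142 → 142
G: 162+34 = 196 → 196
B: 117+195 = 312 → 255
= RGB(142, 196, 255)


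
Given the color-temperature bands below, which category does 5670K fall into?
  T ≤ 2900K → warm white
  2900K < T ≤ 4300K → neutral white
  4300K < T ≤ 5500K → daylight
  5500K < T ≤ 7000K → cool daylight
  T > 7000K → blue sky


Temperature: 5670K
5500K < 5670K ≤ 7000K → cool daylight
Classification: cool daylight


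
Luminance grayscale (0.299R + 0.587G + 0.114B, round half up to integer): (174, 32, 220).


Gray = 0.299×R + 0.587×G + 0.114×B
Gray = 0.299×174 + 0.587×32 + 0.114×220
Gray = 52.026 + 18.784 + 25.080
Gray = 95.890 → round half up → 96
Gray = 96


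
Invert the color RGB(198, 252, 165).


Invert: (255-R, 255-G, 255-B)
R: 255-198 = 57
G: 255-252 = 3
B: 255-165 = 90
= RGB(57, 3, 90)


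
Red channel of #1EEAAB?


Color: #1EEAAB
R = 1E = 30
G = EA = 234
B = AB = 171
Red = 30


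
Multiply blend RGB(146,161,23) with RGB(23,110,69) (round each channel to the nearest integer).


Multiply: C = A×B/255, rounded to nearest integer
R: 146×23/255 = 3358/255 ≈ 13.169 → 13
G: 161×110/255 = 17710/255 ≈ 69.451 → 69
B: 23×69/255 = 1587/255 ≈ 6.224 → 6
= RGB(13, 69, 6)


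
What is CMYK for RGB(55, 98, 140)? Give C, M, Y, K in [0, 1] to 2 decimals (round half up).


R'=55/255≈0.2157, G'=98/255≈0.3843, B'=140/255≈0.5490
K = 1 - max(R',G',B') = 1 - 140/255 = 115/255 = 0.45098… → 0.45
(1-R'-K)/(1-K) simplifies to (max-R)/max with max = 140:
C = (140-55)/140 = 85/140 = 0.60714… → 0.61
M = (140-98)/140 = 42/140 = 0.3 → 0.30
Y = (140-140)/140 = 0/140 = 0 → 0.00
= CMYK(0.61, 0.30, 0.00, 0.45)


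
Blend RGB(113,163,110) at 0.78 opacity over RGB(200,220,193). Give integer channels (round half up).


C = α×F + (1-α)×B, with 1-α = 0.22
R: 0.78×113 + 0.22×200 = 88.14 + 44.00 = 132.14 → 132
G: 0.78×163 + 0.22×220 = 127.14 + 48.40 = 175.54 → 176
B: 0.78×110 + 0.22×193 = 85.80 + 42.46 = 128.26 → 128
= RGB(132, 176, 128)


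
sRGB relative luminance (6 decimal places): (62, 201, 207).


Linearize each channel (sRGB transfer function): c = v/255; c_lin = c/12.92 if c ≤ 0.04045, else ((c+0.055)/1.055)^2.4
  R: 62/255 ≈ 0.243137 > 0.04045 → ((0.243137+0.055)/1.055)^2.4 ≈ 0.048172
  G: 201/255 ≈ 0.788235 > 0.04045 → ((0.788235+0.055)/1.055)^2.4 ≈ 0.584078
  B: 207/255 ≈ 0.811765 > 0.04045 → ((0.811765+0.055)/1.055)^2.4 ≈ 0.623960
R_lin = 0.048172, G_lin = 0.584078, B_lin = 0.623960
L = 0.2126×R + 0.7152×G + 0.0722×B
L = 0.2126×0.048172 + 0.7152×0.584078 + 0.0722×0.623960
L ≈ 0.473024


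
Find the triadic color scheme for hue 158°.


Triadic: equally spaced at 120° intervals
H1 = 158°
H2 = (158 + 120) mod 360 = 278°
H3 = (158 + 240) mod 360 = 38°
Triadic = 158°, 278°, 38°


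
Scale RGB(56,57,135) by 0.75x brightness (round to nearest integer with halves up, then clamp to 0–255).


Multiply each channel by 0.75, round half up, clamp to [0, 255]
R: 56×0.75 = 42
G: 57×0.75 = 42.75 → round → 43
B: 135×0.75 = 101.25 → round → 101
= RGB(42, 43, 101)


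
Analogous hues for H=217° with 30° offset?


Base hue: 217°
Left analog: (217 - 30) mod 360 = 187°
Right analog: (217 + 30) mod 360 = 247°
Analogous hues = 187° and 247°


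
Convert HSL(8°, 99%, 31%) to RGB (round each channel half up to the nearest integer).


H=8°, S=0.99, L=0.31
C = (1-|2L-1|)×S = (1-|-0.38|)×0.99 = 0.6138
H' = H/60 = 8/60 ≈ 0.1333; X = C×(1-|H' mod 2 - 1|) = 0.08184
m = L - C/2 = 0.31 - 0.3069 = 0.0031
Sector ⌊H'⌋ = 0 → (R',G',B') = (0.6138, 0.08184, 0.0)
RGB = ((R'+m)×255, (G'+m)×255, (B'+m)×255) = (157.3095, 21.6597, 0.7905)
Round half up → RGB(157, 22, 1)


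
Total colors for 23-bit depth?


Colors = 2^bits = 2^23
= 8,388,608 colors


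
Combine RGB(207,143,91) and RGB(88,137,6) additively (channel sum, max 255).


Additive: each channel = min(255, C₁+C₂)
R: 207+88 = 295 → 255
G: 143+137 = 280 → 255
B: 91+6 = 97 → 97
= RGB(255, 255, 97)


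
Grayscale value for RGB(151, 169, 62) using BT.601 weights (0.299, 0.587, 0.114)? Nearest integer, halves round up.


Gray = 0.299×R + 0.587×G + 0.114×B
Gray = 0.299×151 + 0.587×169 + 0.114×62
Gray = 45.149 + 99.203 + 7.068
Gray = 151.420 → round half up → 151
Gray = 151


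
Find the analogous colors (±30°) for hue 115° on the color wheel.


Base hue: 115°
Left analog: (115 - 30) mod 360 = 85°
Right analog: (115 + 30) mod 360 = 145°
Analogous hues = 85° and 145°


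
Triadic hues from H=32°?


Triadic: equally spaced at 120° intervals
H1 = 32°
H2 = (32 + 120) mod 360 = 152°
H3 = (32 + 240) mod 360 = 272°
Triadic = 32°, 152°, 272°


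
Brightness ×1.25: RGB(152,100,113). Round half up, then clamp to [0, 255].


Multiply each channel by 1.25, round half up, clamp to [0, 255]
R: 152×1.25 = 190
G: 100×1.25 = 125
B: 113×1.25 = 141.25 → round → 141
= RGB(190, 125, 141)


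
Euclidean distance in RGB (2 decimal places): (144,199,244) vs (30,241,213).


d = √[(R₁-R₂)² + (G₁-G₂)² + (B₁-B₂)²]
d = √[(144-30)² + (199-241)² + (244-213)²]
d = √[12996 + 1764 + 961]
d = √15721
d ≈ 125.38


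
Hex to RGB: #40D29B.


40 → 64 (R)
D2 → 210 (G)
9B → 155 (B)
= RGB(64, 210, 155)


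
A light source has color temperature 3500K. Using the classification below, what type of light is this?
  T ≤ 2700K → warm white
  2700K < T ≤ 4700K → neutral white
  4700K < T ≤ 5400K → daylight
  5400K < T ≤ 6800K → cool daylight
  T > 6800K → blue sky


Temperature: 3500K
2700K < 3500K ≤ 4700K → neutral white
Classification: neutral white


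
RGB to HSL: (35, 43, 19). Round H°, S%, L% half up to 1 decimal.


Normalize: R'=35/255≈0.1373, G'=43/255≈0.1686, B'=19/255≈0.0745
Max=43/255, Min=19/255, Δ=Max-Min=24/255
L = (Max+Min)/2 = (43+19)/510 = 62/510 = 0.12156… → L = 12.2%
L ≤ 0.5 → S = Δ/(Max+Min) = 24/(43+19) = 24/62 = 0.38709… → S = 38.7%
(the 1/255 factors cancel in S and H, so raw channel differences can be used)
Max is G' → H = 60 × ((B-R)/Δ + 2) = 60 × ((19-35)/24 + 2)
  -16/24 + 2 = -0.6666… + 2 = 1.3333…
  H = 60 × 1.3333… = 80° → H = 80.0°
= HSL(80.0°, 38.7%, 12.2%)


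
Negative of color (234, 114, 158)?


Invert: (255-R, 255-G, 255-B)
R: 255-234 = 21
G: 255-114 = 141
B: 255-158 = 97
= RGB(21, 141, 97)


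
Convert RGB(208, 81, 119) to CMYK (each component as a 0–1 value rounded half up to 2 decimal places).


R'=208/255≈0.8157, G'=81/255≈0.3176, B'=119/255≈0.4667
K = 1 - max(R',G',B') = 1 - 208/255 = 47/255 = 0.18431… → 0.18
(1-R'-K)/(1-K) simplifies to (max-R)/max with max = 208:
C = (208-208)/208 = 0/208 = 0 → 0.00
M = (208-81)/208 = 127/208 = 0.61057… → 0.61
Y = (208-119)/208 = 89/208 = 0.42788… → 0.43
= CMYK(0.00, 0.61, 0.43, 0.18)


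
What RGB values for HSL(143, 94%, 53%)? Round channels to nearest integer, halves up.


H=143°, S=0.94, L=0.53
C = (1-|2L-1|)×S = (1-|0.06|)×0.94 = 0.8836
H' = H/60 = 143/60 ≈ 2.3833; X = C×(1-|H' mod 2 - 1|) ≈ 0.3387
m = L - C/2 = 0.53 - 0.4418 = 0.0882
Sector ⌊H'⌋ = 2 → (R',G',B') = (0.0, 0.8836, ≈0.3387)
RGB = ((R'+m)×255, (G'+m)×255, (B'+m)×255) = (22.491, 247.809, 108.8629)
Round half up → RGB(22, 248, 109)


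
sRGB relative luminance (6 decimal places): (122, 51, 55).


Linearize each channel (sRGB transfer function): c = v/255; c_lin = c/12.92 if c ≤ 0.04045, else ((c+0.055)/1.055)^2.4
  R: 122/255 ≈ 0.478431 > 0.04045 → ((0.478431+0.055)/1.055)^2.4 ≈ 0.194618
  G: 51/255 ≈ 0.200000 > 0.04045 → ((0.200000+0.055)/1.055)^2.4 ≈ 0.033105
  B: 55/255 ≈ 0.215686 > 0.04045 → ((0.215686+0.055)/1.055)^2.4 ≈ 0.038204
R_lin = 0.194618, G_lin = 0.033105, B_lin = 0.038204
L = 0.2126×R + 0.7152×G + 0.0722×B
L = 0.2126×0.194618 + 0.7152×0.033105 + 0.0722×0.038204
L ≈ 0.067811


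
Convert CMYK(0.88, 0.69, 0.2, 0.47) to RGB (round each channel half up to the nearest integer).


R = 255 × (1-C) × (1-K) = 255 × 0.12 × 0.53 = 16.218 → 16
G = 255 × (1-M) × (1-K) = 255 × 0.31 × 0.53 = 41.8965 → 42
B = 255 × (1-Y) × (1-K) = 255 × 0.80 × 0.53 = 108.12 → 108
= RGB(16, 42, 108)


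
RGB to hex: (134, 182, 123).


R = 134 → 86 (hex)
G = 182 → B6 (hex)
B = 123 → 7B (hex)
Hex = #86B67B


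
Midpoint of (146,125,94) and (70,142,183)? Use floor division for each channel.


Midpoint: each channel = ⌊(C₁+C₂)/2⌋
R: ⌊(146+70)/2⌋ = 108
G: ⌊(125+142)/2⌋ = 133
B: ⌊(94+183)/2⌋ = 138
= RGB(108, 133, 138)


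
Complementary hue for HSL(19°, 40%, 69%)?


Complement = opposite side of color wheel = hue + 180°
H' = (19 + 180) mod 360 = 199°
S and L unchanged.
= HSL(199°, 40%, 69%)


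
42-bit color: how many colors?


Colors = 2^bits = 2^42
= 4,398,046,511,104 colors


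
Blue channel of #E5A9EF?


Color: #E5A9EF
R = E5 = 229
G = A9 = 169
B = EF = 239
Blue = 239


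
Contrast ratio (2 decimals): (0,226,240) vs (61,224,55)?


Linearize each sRGB channel c=v/255: c/12.92 if c ≤ 0.04045 else ((c+0.055)/1.055)^2.4
L = 0.2126×R_lin + 0.7152×G_lin + 0.0722×B_lin
Color 1 (0,226,240):
  R=0: 0/255≈0.0000 ≤ 0.04045 → 0.0000/12.92 ≈ 0.00000
  G=226: 226/255≈0.8863 > 0.04045 → ((0.8863+0.055)/1.055)^2.4 ≈ 0.76052
  B=240: 240/255≈0.9412 > 0.04045 → ((0.9412+0.055)/1.055)^2.4 ≈ 0.87137
  L1 = 0.2126×0.00000 + 0.7152×0.76052 + 0.0722×0.87137 ≈ 0.60684
Color 2 (61,224,55):
  R=61: 61/255≈0.2392 > 0.04045 → ((0.2392+0.055)/1.055)^2.4 ≈ 0.04667
  G=224: 224/255≈0.8784 > 0.04045 → ((0.8784+0.055)/1.055)^2.4 ≈ 0.74540
  B=55: 55/255≈0.2157 > 0.04045 → ((0.2157+0.055)/1.055)^2.4 ≈ 0.03820
  L2 = 0.2126×0.04667 + 0.7152×0.74540 + 0.0722×0.03820 ≈ 0.54579
Lighter = 0.60684, Darker = 0.54579
Ratio = (L_lighter + 0.05) / (L_darker + 0.05)
Ratio = (0.60684 + 0.05) / (0.54579 + 0.05) = 0.65684 / 0.59579 ≈ 1.1025
Ratio ≈ 1.10:1


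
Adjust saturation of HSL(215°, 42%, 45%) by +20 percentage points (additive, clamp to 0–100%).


Original S = 42%
Adjustment = +20 percentage points
New S = 42 + (20) = 62
Clamp to [0, 100] → 62
= HSL(215°, 62%, 45%)


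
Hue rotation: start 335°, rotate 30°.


New hue = (H + rotation) mod 360
New hue = (335 + 30) mod 360
= 365 mod 360
= 5°


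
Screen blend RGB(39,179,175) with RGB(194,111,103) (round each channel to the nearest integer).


Screen: C = 255 - (255-A)×(255-B)/255, rounded to nearest integer
R: 255 - (255-39)×(255-194)/255 = 255 - 13176/255 ≈ 255 - 51.671 = 203.329 → 203
G: 255 - (255-179)×(255-111)/255 = 255 - 10944/255 ≈ 255 - 42.918 = 212.082 → 212
B: 255 - (255-175)×(255-103)/255 = 255 - 12160/255 ≈ 255 - 47.686 = 207.314 → 207
= RGB(203, 212, 207)


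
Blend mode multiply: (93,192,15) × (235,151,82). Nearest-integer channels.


Multiply: C = A×B/255, rounded to nearest integer
R: 93×235/255 = 21855/255 ≈ 85.706 → 86
G: 192×151/255 = 28992/255 ≈ 113.694 → 114
B: 15×82/255 = 1230/255 ≈ 4.824 → 5
= RGB(86, 114, 5)


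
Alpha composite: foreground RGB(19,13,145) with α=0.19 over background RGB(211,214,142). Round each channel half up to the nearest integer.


C = α×F + (1-α)×B, with 1-α = 0.81
R: 0.19×19 + 0.81×211 = 3.61 + 170.91 = 174.52 → 175
G: 0.19×13 + 0.81×214 = 2.47 + 173.34 = 175.81 → 176
B: 0.19×145 + 0.81×142 = 27.55 + 115.02 = 142.57 → 143
= RGB(175, 176, 143)


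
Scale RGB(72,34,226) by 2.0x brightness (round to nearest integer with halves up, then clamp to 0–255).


Multiply each channel by 2.0, round half up, clamp to [0, 255]
R: 72×2.0 = 144
G: 34×2.0 = 68
B: 226×2.0 = 452 → clamp → 255
= RGB(144, 68, 255)


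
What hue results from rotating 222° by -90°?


New hue = (H + rotation) mod 360
New hue = (222 -90) mod 360
= 132 mod 360
= 132°


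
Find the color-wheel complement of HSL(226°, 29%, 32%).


Complement = opposite side of color wheel = hue + 180°
H' = (226 + 180) mod 360 = 46°
S and L unchanged.
= HSL(46°, 29%, 32%)


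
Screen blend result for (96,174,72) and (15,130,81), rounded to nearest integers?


Screen: C = 255 - (255-A)×(255-B)/255, rounded to nearest integer
R: 255 - (255-96)×(255-15)/255 = 255 - 38160/255 ≈ 255 - 149.647 = 105.353 → 105
G: 255 - (255-174)×(255-130)/255 = 255 - 10125/255 ≈ 255 - 39.706 = 215.294 → 215
B: 255 - (255-72)×(255-81)/255 = 255 - 31842/255 ≈ 255 - 124.871 = 130.129 → 130
= RGB(105, 215, 130)


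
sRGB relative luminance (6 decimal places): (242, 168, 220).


Linearize each channel (sRGB transfer function): c = v/255; c_lin = c/12.92 if c ≤ 0.04045, else ((c+0.055)/1.055)^2.4
  R: 242/255 ≈ 0.949020 > 0.04045 → ((0.949020+0.055)/1.055)^2.4 ≈ 0.887923
  G: 168/255 ≈ 0.658824 > 0.04045 → ((0.658824+0.055)/1.055)^2.4 ≈ 0.391572
  B: 220/255 ≈ 0.862745 > 0.04045 → ((0.862745+0.055)/1.055)^2.4 ≈ 0.715694
R_lin = 0.887923, G_lin = 0.391572, B_lin = 0.715694
L = 0.2126×R + 0.7152×G + 0.0722×B
L = 0.2126×0.887923 + 0.7152×0.391572 + 0.0722×0.715694
L ≈ 0.520498


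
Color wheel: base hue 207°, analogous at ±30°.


Base hue: 207°
Left analog: (207 - 30) mod 360 = 177°
Right analog: (207 + 30) mod 360 = 237°
Analogous hues = 177° and 237°


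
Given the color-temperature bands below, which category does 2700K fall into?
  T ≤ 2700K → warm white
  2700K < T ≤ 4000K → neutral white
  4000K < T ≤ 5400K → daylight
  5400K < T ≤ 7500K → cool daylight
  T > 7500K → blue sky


Temperature: 2700K
2700K ≤ 2700K → warm white
Classification: warm white


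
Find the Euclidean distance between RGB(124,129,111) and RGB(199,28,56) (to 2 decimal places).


d = √[(R₁-R₂)² + (G₁-G₂)² + (B₁-B₂)²]
d = √[(124-199)² + (129-28)² + (111-56)²]
d = √[5625 + 10201 + 3025]
d = √18851
d ≈ 137.30


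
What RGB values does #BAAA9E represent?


BA → 186 (R)
AA → 170 (G)
9E → 158 (B)
= RGB(186, 170, 158)


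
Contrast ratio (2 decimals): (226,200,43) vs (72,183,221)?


Linearize each sRGB channel c=v/255: c/12.92 if c ≤ 0.04045 else ((c+0.055)/1.055)^2.4
L = 0.2126×R_lin + 0.7152×G_lin + 0.0722×B_lin
Color 1 (226,200,43):
  R=226: 226/255≈0.8863 > 0.04045 → ((0.8863+0.055)/1.055)^2.4 ≈ 0.76052
  G=200: 200/255≈0.7843 > 0.04045 → ((0.7843+0.055)/1.055)^2.4 ≈ 0.57758
  B=43: 43/255≈0.1686 > 0.04045 → ((0.1686+0.055)/1.055)^2.4 ≈ 0.02416
  L1 = 0.2126×0.76052 + 0.7152×0.57758 + 0.0722×0.02416 ≈ 0.57652
Color 2 (72,183,221):
  R=72: 72/255≈0.2824 > 0.04045 → ((0.2824+0.055)/1.055)^2.4 ≈ 0.06480
  G=183: 183/255≈0.7176 > 0.04045 → ((0.7176+0.055)/1.055)^2.4 ≈ 0.47353
  B=221: 221/255≈0.8667 > 0.04045 → ((0.8667+0.055)/1.055)^2.4 ≈ 0.72306
  L2 = 0.2126×0.06480 + 0.7152×0.47353 + 0.0722×0.72306 ≈ 0.40465
Lighter = 0.57652, Darker = 0.40465
Ratio = (L_lighter + 0.05) / (L_darker + 0.05)
Ratio = (0.57652 + 0.05) / (0.40465 + 0.05) = 0.62652 / 0.45465 ≈ 1.3780
Ratio ≈ 1.38:1


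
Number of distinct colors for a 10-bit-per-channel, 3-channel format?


Total bits = 10 bits/channel × 3 channels = 30 bits
Distinct colors = 2^30
= 1,073,741,824 colors


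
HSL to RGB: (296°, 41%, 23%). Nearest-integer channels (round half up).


H=296°, S=0.41, L=0.23
C = (1-|2L-1|)×S = (1-|-0.54|)×0.41 = 0.1886
H' = H/60 = 296/60 ≈ 4.9333; X = C×(1-|H' mod 2 - 1|) ≈ 0.1760
m = L - C/2 = 0.23 - 0.0943 = 0.1357
Sector ⌊H'⌋ = 4 → (R',G',B') = (≈0.1760, 0.0, 0.1886)
RGB = ((R'+m)×255, (G'+m)×255, (B'+m)×255) = (79.4903, 34.6035, 82.6965)
Round half up → RGB(79, 35, 83)


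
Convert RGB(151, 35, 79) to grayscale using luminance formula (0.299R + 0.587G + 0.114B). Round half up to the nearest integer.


Gray = 0.299×R + 0.587×G + 0.114×B
Gray = 0.299×151 + 0.587×35 + 0.114×79
Gray = 45.149 + 20.545 + 9.006
Gray = 74.700 → round half up → 75
Gray = 75


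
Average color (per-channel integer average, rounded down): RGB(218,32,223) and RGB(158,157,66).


Midpoint: each channel = ⌊(C₁+C₂)/2⌋
R: ⌊(218+158)/2⌋ = 188
G: ⌊(32+157)/2⌋ = 94
B: ⌊(223+66)/2⌋ = 144
= RGB(188, 94, 144)


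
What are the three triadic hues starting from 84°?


Triadic: equally spaced at 120° intervals
H1 = 84°
H2 = (84 + 120) mod 360 = 204°
H3 = (84 + 240) mod 360 = 324°
Triadic = 84°, 204°, 324°


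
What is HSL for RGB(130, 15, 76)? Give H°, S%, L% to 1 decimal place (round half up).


Normalize: R'=130/255≈0.5098, G'=15/255≈0.0588, B'=76/255≈0.2980
Max=130/255, Min=15/255, Δ=Max-Min=115/255
L = (Max+Min)/2 = (130+15)/510 = 145/510 = 0.28431… → L = 28.4%
L ≤ 0.5 → S = Δ/(Max+Min) = 115/(130+15) = 115/145 = 0.79310… → S = 79.3%
(the 1/255 factors cancel in S and H, so raw channel differences can be used)
Max is R' → H = 60 × (((G-B)/Δ) mod 6) = 60 × (((15-76)/115) mod 6)
  (-61)/115 = -0.5304…; negative, so add 6 → 5.4695…
  H = 60 × 5.4695… = 328.173…° → H = 328.2°
= HSL(328.2°, 79.3%, 28.4%)


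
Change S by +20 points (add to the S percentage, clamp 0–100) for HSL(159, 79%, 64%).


Original S = 79%
Adjustment = +20 percentage points
New S = 79 + (20) = 99
Clamp to [0, 100] → 99
= HSL(159°, 99%, 64%)


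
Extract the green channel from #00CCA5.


Color: #00CCA5
R = 00 = 0
G = CC = 204
B = A5 = 165
Green = 204


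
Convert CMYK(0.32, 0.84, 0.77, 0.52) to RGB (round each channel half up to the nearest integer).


R = 255 × (1-C) × (1-K) = 255 × 0.68 × 0.48 = 83.232 → 83
G = 255 × (1-M) × (1-K) = 255 × 0.16 × 0.48 = 19.584 → 20
B = 255 × (1-Y) × (1-K) = 255 × 0.23 × 0.48 = 28.152 → 28
= RGB(83, 20, 28)


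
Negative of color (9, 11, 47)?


Invert: (255-R, 255-G, 255-B)
R: 255-9 = 246
G: 255-11 = 244
B: 255-47 = 208
= RGB(246, 244, 208)


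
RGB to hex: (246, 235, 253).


R = 246 → F6 (hex)
G = 235 → EB (hex)
B = 253 → FD (hex)
Hex = #F6EBFD


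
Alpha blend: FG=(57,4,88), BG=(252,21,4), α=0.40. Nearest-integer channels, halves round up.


C = α×F + (1-α)×B, with 1-α = 0.60
R: 0.40×57 + 0.60×252 = 22.80 + 151.20 = 174.00 → 174
G: 0.40×4 + 0.60×21 = 1.60 + 12.60 = 14.20 → 14
B: 0.40×88 + 0.60×4 = 35.20 + 2.40 = 37.60 → 38
= RGB(174, 14, 38)


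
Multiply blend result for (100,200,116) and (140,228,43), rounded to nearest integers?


Multiply: C = A×B/255, rounded to nearest integer
R: 100×140/255 = 14000/255 ≈ 54.902 → 55
G: 200×228/255 = 45600/255 ≈ 178.824 → 179
B: 116×43/255 = 4988/255 ≈ 19.561 → 20
= RGB(55, 179, 20)


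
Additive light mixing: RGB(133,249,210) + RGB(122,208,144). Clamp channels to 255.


Additive: each channel = min(255, C₁+C₂)
R: 133+122 = 255 → 255
G: 249+208 = 457 → 255
B: 210+144 = 354 → 255
= RGB(255, 255, 255)


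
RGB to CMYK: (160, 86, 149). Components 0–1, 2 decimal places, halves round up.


R'=160/255≈0.6275, G'=86/255≈0.3373, B'=149/255≈0.5843
K = 1 - max(R',G',B') = 1 - 160/255 = 95/255 = 0.37254… → 0.37
(1-R'-K)/(1-K) simplifies to (max-R)/max with max = 160:
C = (160-160)/160 = 0/160 = 0 → 0.00
M = (160-86)/160 = 74/160 = 0.4625 → 0.46
Y = (160-149)/160 = 11/160 = 0.06875 → 0.07
= CMYK(0.00, 0.46, 0.07, 0.37)


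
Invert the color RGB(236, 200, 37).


Invert: (255-R, 255-G, 255-B)
R: 255-236 = 19
G: 255-200 = 55
B: 255-37 = 218
= RGB(19, 55, 218)


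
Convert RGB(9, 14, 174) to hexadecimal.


R = 9 → 09 (hex)
G = 14 → 0E (hex)
B = 174 → AE (hex)
Hex = #090EAE


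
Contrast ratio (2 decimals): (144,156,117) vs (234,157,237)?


Linearize each sRGB channel c=v/255: c/12.92 if c ≤ 0.04045 else ((c+0.055)/1.055)^2.4
L = 0.2126×R_lin + 0.7152×G_lin + 0.0722×B_lin
Color 1 (144,156,117):
  R=144: 144/255≈0.5647 > 0.04045 → ((0.5647+0.055)/1.055)^2.4 ≈ 0.27889
  G=156: 156/255≈0.6118 > 0.04045 → ((0.6118+0.055)/1.055)^2.4 ≈ 0.33245
  B=117: 117/255≈0.4588 > 0.04045 → ((0.4588+0.055)/1.055)^2.4 ≈ 0.17789
  L1 = 0.2126×0.27889 + 0.7152×0.33245 + 0.0722×0.17789 ≈ 0.30991
Color 2 (234,157,237):
  R=234: 234/255≈0.9176 > 0.04045 → ((0.9176+0.055)/1.055)^2.4 ≈ 0.82279
  G=157: 157/255≈0.6157 > 0.04045 → ((0.6157+0.055)/1.055)^2.4 ≈ 0.33716
  B=237: 237/255≈0.9294 > 0.04045 → ((0.9294+0.055)/1.055)^2.4 ≈ 0.84687
  L2 = 0.2126×0.82279 + 0.7152×0.33716 + 0.0722×0.84687 ≈ 0.47721
Lighter = 0.47721, Darker = 0.30991
Ratio = (L_lighter + 0.05) / (L_darker + 0.05)
Ratio = (0.47721 + 0.05) / (0.30991 + 0.05) = 0.52721 / 0.35991 ≈ 1.4648
Ratio ≈ 1.46:1


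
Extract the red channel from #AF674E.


Color: #AF674E
R = AF = 175
G = 67 = 103
B = 4E = 78
Red = 175


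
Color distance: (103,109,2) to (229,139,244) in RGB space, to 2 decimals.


d = √[(R₁-R₂)² + (G₁-G₂)² + (B₁-B₂)²]
d = √[(103-229)² + (109-139)² + (2-244)²]
d = √[15876 + 900 + 58564]
d = √75340
d ≈ 274.48


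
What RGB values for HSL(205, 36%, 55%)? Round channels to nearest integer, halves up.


H=205°, S=0.36, L=0.55
C = (1-|2L-1|)×S = (1-|0.10|)×0.36 = 0.324
H' = H/60 = 205/60 ≈ 3.4167; X = C×(1-|H' mod 2 - 1|) = 0.189
m = L - C/2 = 0.55 - 0.162 = 0.388
Sector ⌊H'⌋ = 3 → (R',G',B') = (0.0, 0.189, 0.324)
RGB = ((R'+m)×255, (G'+m)×255, (B'+m)×255) = (98.94, 147.135, 181.56)
Round half up → RGB(99, 147, 182)


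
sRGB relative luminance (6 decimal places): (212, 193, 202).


Linearize each channel (sRGB transfer function): c = v/255; c_lin = c/12.92 if c ≤ 0.04045, else ((c+0.055)/1.055)^2.4
  R: 212/255 ≈ 0.831373 > 0.04045 → ((0.831373+0.055)/1.055)^2.4 ≈ 0.658375
  G: 193/255 ≈ 0.756863 > 0.04045 → ((0.756863+0.055)/1.055)^2.4 ≈ 0.533276
  B: 202/255 ≈ 0.792157 > 0.04045 → ((0.792157+0.055)/1.055)^2.4 ≈ 0.590619
R_lin = 0.658375, G_lin = 0.533276, B_lin = 0.590619
L = 0.2126×R + 0.7152×G + 0.0722×B
L = 0.2126×0.658375 + 0.7152×0.533276 + 0.0722×0.590619
L ≈ 0.564012


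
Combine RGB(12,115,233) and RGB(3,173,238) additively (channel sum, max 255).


Additive: each channel = min(255, C₁+C₂)
R: 12+3 = 15 → 15
G: 115+173 = 288 → 255
B: 233+238 = 471 → 255
= RGB(15, 255, 255)


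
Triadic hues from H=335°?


Triadic: equally spaced at 120° intervals
H1 = 335°
H2 = (335 + 120) mod 360 = 95°
H3 = (335 + 240) mod 360 = 215°
Triadic = 335°, 95°, 215°


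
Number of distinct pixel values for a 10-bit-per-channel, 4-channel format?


Total bits = 10 bits/channel × 4 channels = 40 bits
Distinct pixel values = 2^40
= 1,099,511,627,776 pixel values


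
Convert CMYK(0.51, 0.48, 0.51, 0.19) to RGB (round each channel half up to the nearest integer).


R = 255 × (1-C) × (1-K) = 255 × 0.49 × 0.81 = 101.2095 → 101
G = 255 × (1-M) × (1-K) = 255 × 0.52 × 0.81 = 107.406 → 107
B = 255 × (1-Y) × (1-K) = 255 × 0.49 × 0.81 = 101.2095 → 101
= RGB(101, 107, 101)


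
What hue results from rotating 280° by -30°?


New hue = (H + rotation) mod 360
New hue = (280 -30) mod 360
= 250 mod 360
= 250°


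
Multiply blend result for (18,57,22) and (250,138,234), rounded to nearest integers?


Multiply: C = A×B/255, rounded to nearest integer
R: 18×250/255 = 4500/255 ≈ 17.647 → 18
G: 57×138/255 = 7866/255 ≈ 30.847 → 31
B: 22×234/255 = 5148/255 ≈ 20.188 → 20
= RGB(18, 31, 20)


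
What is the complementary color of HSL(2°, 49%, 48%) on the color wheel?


Complement = opposite side of color wheel = hue + 180°
H' = (2 + 180) mod 360 = 182°
S and L unchanged.
= HSL(182°, 49%, 48%)


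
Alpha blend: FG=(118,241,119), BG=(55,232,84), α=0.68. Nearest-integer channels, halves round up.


C = α×F + (1-α)×B, with 1-α = 0.32
R: 0.68×118 + 0.32×55 = 80.24 + 17.60 = 97.84 → 98
G: 0.68×241 + 0.32×232 = 163.88 + 74.24 = 238.12 → 238
B: 0.68×119 + 0.32×84 = 80.92 + 26.88 = 107.80 → 108
= RGB(98, 238, 108)


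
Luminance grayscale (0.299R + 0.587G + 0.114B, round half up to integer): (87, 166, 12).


Gray = 0.299×R + 0.587×G + 0.114×B
Gray = 0.299×87 + 0.587×166 + 0.114×12
Gray = 26.013 + 97.442 + 1.368
Gray = 124.823 → round half up → 125
Gray = 125


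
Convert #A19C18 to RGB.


A1 → 161 (R)
9C → 156 (G)
18 → 24 (B)
= RGB(161, 156, 24)


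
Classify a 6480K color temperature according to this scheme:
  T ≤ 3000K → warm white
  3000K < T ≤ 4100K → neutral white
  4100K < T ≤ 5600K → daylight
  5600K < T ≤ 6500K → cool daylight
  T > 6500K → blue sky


Temperature: 6480K
5600K < 6480K ≤ 6500K → cool daylight
Classification: cool daylight


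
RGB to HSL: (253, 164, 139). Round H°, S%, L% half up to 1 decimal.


Normalize: R'=253/255≈0.9922, G'=164/255≈0.6431, B'=139/255≈0.5451
Max=253/255, Min=139/255, Δ=Max-Min=114/255
L = (Max+Min)/2 = (253+139)/510 = 392/510 = 0.76862… → L = 76.9%
L > 0.5 → S = Δ/(2-Max-Min) = 114/(510-253-139) = 114/118 = 0.96610… → S = 96.6%
(the 1/255 factors cancel in S and H, so raw channel differences can be used)
Max is R' → H = 60 × (((G-B)/Δ) mod 6) = 60 × (((164-139)/114) mod 6)
  25/114 = 0.2192…
  H = 60 × 0.2192… = 13.157…° → H = 13.2°
= HSL(13.2°, 96.6%, 76.9%)


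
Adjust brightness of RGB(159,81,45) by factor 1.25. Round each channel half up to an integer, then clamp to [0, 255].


Multiply each channel by 1.25, round half up, clamp to [0, 255]
R: 159×1.25 = 198.75 → round → 199
G: 81×1.25 = 101.25 → round → 101
B: 45×1.25 = 56.25 → round → 56
= RGB(199, 101, 56)


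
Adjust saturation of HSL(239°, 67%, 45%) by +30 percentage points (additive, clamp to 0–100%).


Original S = 67%
Adjustment = +30 percentage points
New S = 67 + (30) = 97
Clamp to [0, 100] → 97
= HSL(239°, 97%, 45%)


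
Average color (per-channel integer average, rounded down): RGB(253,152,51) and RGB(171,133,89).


Midpoint: each channel = ⌊(C₁+C₂)/2⌋
R: ⌊(253+171)/2⌋ = 212
G: ⌊(152+133)/2⌋ = 142
B: ⌊(51+89)/2⌋ = 70
= RGB(212, 142, 70)


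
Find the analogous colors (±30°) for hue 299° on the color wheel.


Base hue: 299°
Left analog: (299 - 30) mod 360 = 269°
Right analog: (299 + 30) mod 360 = 329°
Analogous hues = 269° and 329°


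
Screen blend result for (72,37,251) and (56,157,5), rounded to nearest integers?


Screen: C = 255 - (255-A)×(255-B)/255, rounded to nearest integer
R: 255 - (255-72)×(255-56)/255 = 255 - 36417/255 ≈ 255 - 142.812 = 112.188 → 112
G: 255 - (255-37)×(255-157)/255 = 255 - 21364/255 ≈ 255 - 83.780 = 171.220 → 171
B: 255 - (255-251)×(255-5)/255 = 255 - 1000/255 ≈ 255 - 3.922 = 251.078 → 251
= RGB(112, 171, 251)


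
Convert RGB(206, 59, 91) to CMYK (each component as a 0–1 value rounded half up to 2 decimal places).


R'=206/255≈0.8078, G'=59/255≈0.2314, B'=91/255≈0.3569
K = 1 - max(R',G',B') = 1 - 206/255 = 49/255 = 0.19215… → 0.19
(1-R'-K)/(1-K) simplifies to (max-R)/max with max = 206:
C = (206-206)/206 = 0/206 = 0 → 0.00
M = (206-59)/206 = 147/206 = 0.71359… → 0.71
Y = (206-91)/206 = 115/206 = 0.55825… → 0.56
= CMYK(0.00, 0.71, 0.56, 0.19)


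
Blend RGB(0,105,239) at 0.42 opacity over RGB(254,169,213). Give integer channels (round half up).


C = α×F + (1-α)×B, with 1-α = 0.58
R: 0.42×0 + 0.58×254 = 0.00 + 147.32 = 147.32 → 147
G: 0.42×105 + 0.58×169 = 44.10 + 98.02 = 142.12 → 142
B: 0.42×239 + 0.58×213 = 100.38 + 123.54 = 223.92 → 224
= RGB(147, 142, 224)


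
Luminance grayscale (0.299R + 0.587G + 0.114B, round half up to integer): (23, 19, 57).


Gray = 0.299×R + 0.587×G + 0.114×B
Gray = 0.299×23 + 0.587×19 + 0.114×57
Gray = 6.877 + 11.153 + 6.498
Gray = 24.528 → round half up → 25
Gray = 25


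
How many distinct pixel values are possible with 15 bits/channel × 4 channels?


Total bits = 15 bits/channel × 4 channels = 60 bits
Distinct pixel values = 2^60
= 1,152,921,504,606,846,976 pixel values


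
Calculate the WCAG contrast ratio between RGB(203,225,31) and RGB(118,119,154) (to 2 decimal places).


Linearize each sRGB channel c=v/255: c/12.92 if c ≤ 0.04045 else ((c+0.055)/1.055)^2.4
L = 0.2126×R_lin + 0.7152×G_lin + 0.0722×B_lin
Color 1 (203,225,31):
  R=203: 203/255≈0.7961 > 0.04045 → ((0.7961+0.055)/1.055)^2.4 ≈ 0.59720
  G=225: 225/255≈0.8824 > 0.04045 → ((0.8824+0.055)/1.055)^2.4 ≈ 0.75294
  B=31: 31/255≈0.1216 > 0.04045 → ((0.1216+0.055)/1.055)^2.4 ≈ 0.01370
  L1 = 0.2126×0.59720 + 0.7152×0.75294 + 0.0722×0.01370 ≈ 0.66646
Color 2 (118,119,154):
  R=118: 118/255≈0.4627 > 0.04045 → ((0.4627+0.055)/1.055)^2.4 ≈ 0.18116
  G=119: 119/255≈0.4667 > 0.04045 → ((0.4667+0.055)/1.055)^2.4 ≈ 0.18447
  B=154: 154/255≈0.6039 > 0.04045 → ((0.6039+0.055)/1.055)^2.4 ≈ 0.32314
  L2 = 0.2126×0.18116 + 0.7152×0.18447 + 0.0722×0.32314 ≈ 0.19378
Lighter = 0.66646, Darker = 0.19378
Ratio = (L_lighter + 0.05) / (L_darker + 0.05)
Ratio = (0.66646 + 0.05) / (0.19378 + 0.05) = 0.71646 / 0.24378 ≈ 2.9389
Ratio ≈ 2.94:1


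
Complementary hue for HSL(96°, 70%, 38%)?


Complement = opposite side of color wheel = hue + 180°
H' = (96 + 180) mod 360 = 276°
S and L unchanged.
= HSL(276°, 70%, 38%)


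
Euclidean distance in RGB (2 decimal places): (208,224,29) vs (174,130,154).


d = √[(R₁-R₂)² + (G₁-G₂)² + (B₁-B₂)²]
d = √[(208-174)² + (224-130)² + (29-154)²]
d = √[1156 + 8836 + 15625]
d = √25617
d ≈ 160.05


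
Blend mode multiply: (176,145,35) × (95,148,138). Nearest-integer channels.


Multiply: C = A×B/255, rounded to nearest integer
R: 176×95/255 = 16720/255 ≈ 65.569 → 66
G: 145×148/255 = 21460/255 ≈ 84.157 → 84
B: 35×138/255 = 4830/255 ≈ 18.941 → 19
= RGB(66, 84, 19)


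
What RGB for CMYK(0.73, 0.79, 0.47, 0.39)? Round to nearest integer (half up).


R = 255 × (1-C) × (1-K) = 255 × 0.27 × 0.61 = 41.9985 → 42
G = 255 × (1-M) × (1-K) = 255 × 0.21 × 0.61 = 32.6655 → 33
B = 255 × (1-Y) × (1-K) = 255 × 0.53 × 0.61 = 82.4415 → 82
= RGB(42, 33, 82)


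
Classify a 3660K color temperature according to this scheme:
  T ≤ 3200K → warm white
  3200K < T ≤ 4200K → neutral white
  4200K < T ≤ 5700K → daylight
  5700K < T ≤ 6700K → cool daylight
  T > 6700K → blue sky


Temperature: 3660K
3200K < 3660K ≤ 4200K → neutral white
Classification: neutral white


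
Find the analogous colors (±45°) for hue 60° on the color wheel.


Base hue: 60°
Left analog: (60 - 45) mod 360 = 15°
Right analog: (60 + 45) mod 360 = 105°
Analogous hues = 15° and 105°


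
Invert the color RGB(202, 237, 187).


Invert: (255-R, 255-G, 255-B)
R: 255-202 = 53
G: 255-237 = 18
B: 255-187 = 68
= RGB(53, 18, 68)


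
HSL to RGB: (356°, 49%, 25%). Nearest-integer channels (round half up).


H=356°, S=0.49, L=0.25
C = (1-|2L-1|)×S = (1-|-0.50|)×0.49 = 0.245
H' = H/60 = 356/60 ≈ 5.9333; X = C×(1-|H' mod 2 - 1|) ≈ 0.0163
m = L - C/2 = 0.25 - 0.1225 = 0.1275
Sector ⌊H'⌋ = 5 → (R',G',B') = (0.245, 0.0, ≈0.0163)
RGB = ((R'+m)×255, (G'+m)×255, (B'+m)×255) = (94.9875, 32.5125, 36.6775)
Round half up → RGB(95, 33, 37)


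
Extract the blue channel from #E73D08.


Color: #E73D08
R = E7 = 231
G = 3D = 61
B = 08 = 8
Blue = 8


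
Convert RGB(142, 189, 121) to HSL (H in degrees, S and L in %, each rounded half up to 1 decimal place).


Normalize: R'=142/255≈0.5569, G'=189/255≈0.7412, B'=121/255≈0.4745
Max=189/255, Min=121/255, Δ=Max-Min=68/255
L = (Max+Min)/2 = (189+121)/510 = 310/510 = 0.60784… → L = 60.8%
L > 0.5 → S = Δ/(2-Max-Min) = 68/(510-189-121) = 68/200 = 0.34 → S = 34.0%
(the 1/255 factors cancel in S and H, so raw channel differences can be used)
Max is G' → H = 60 × ((B-R)/Δ + 2) = 60 × ((121-142)/68 + 2)
  -21/68 + 2 = -0.3088… + 2 = 1.6911…
  H = 60 × 1.6911… = 101.470…° → H = 101.5°
= HSL(101.5°, 34.0%, 60.8%)


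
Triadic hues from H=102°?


Triadic: equally spaced at 120° intervals
H1 = 102°
H2 = (102 + 120) mod 360 = 222°
H3 = (102 + 240) mod 360 = 342°
Triadic = 102°, 222°, 342°


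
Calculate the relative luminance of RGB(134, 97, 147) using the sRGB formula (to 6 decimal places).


Linearize each channel (sRGB transfer function): c = v/255; c_lin = c/12.92 if c ≤ 0.04045, else ((c+0.055)/1.055)^2.4
  R: 134/255 ≈ 0.525490 > 0.04045 → ((0.525490+0.055)/1.055)^2.4 ≈ 0.238398
  G: 97/255 ≈ 0.380392 > 0.04045 → ((0.380392+0.055)/1.055)^2.4 ≈ 0.119538
  B: 147/255 ≈ 0.576471 > 0.04045 → ((0.576471+0.055)/1.055)^2.4 ≈ 0.291771
R_lin = 0.238398, G_lin = 0.119538, B_lin = 0.291771
L = 0.2126×R + 0.7152×G + 0.0722×B
L = 0.2126×0.238398 + 0.7152×0.119538 + 0.0722×0.291771
L ≈ 0.157243


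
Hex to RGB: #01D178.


01 → 1 (R)
D1 → 209 (G)
78 → 120 (B)
= RGB(1, 209, 120)


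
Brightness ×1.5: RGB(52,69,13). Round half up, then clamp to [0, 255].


Multiply each channel by 1.5, round half up, clamp to [0, 255]
R: 52×1.5 = 78
G: 69×1.5 = 103.5 → round → 104
B: 13×1.5 = 19.5 → round → 20
= RGB(78, 104, 20)


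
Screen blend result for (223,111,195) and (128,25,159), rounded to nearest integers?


Screen: C = 255 - (255-A)×(255-B)/255, rounded to nearest integer
R: 255 - (255-223)×(255-128)/255 = 255 - 4064/255 ≈ 255 - 15.937 = 239.063 → 239
G: 255 - (255-111)×(255-25)/255 = 255 - 33120/255 ≈ 255 - 129.882 = 125.118 → 125
B: 255 - (255-195)×(255-159)/255 = 255 - 5760/255 ≈ 255 - 22.588 = 232.412 → 232
= RGB(239, 125, 232)


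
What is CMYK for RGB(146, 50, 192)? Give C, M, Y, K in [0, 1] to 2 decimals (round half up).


R'=146/255≈0.5725, G'=50/255≈0.1961, B'=192/255≈0.7529
K = 1 - max(R',G',B') = 1 - 192/255 = 63/255 = 0.24705… → 0.25
(1-R'-K)/(1-K) simplifies to (max-R)/max with max = 192:
C = (192-146)/192 = 46/192 = 0.23958… → 0.24
M = (192-50)/192 = 142/192 = 0.73958… → 0.74
Y = (192-192)/192 = 0/192 = 0 → 0.00
= CMYK(0.24, 0.74, 0.00, 0.25)


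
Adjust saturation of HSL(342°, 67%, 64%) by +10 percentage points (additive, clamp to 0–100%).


Original S = 67%
Adjustment = +10 percentage points
New S = 67 + (10) = 77
Clamp to [0, 100] → 77
= HSL(342°, 77%, 64%)


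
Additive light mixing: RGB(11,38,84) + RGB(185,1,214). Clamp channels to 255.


Additive: each channel = min(255, C₁+C₂)
R: 11+185 = 196 → 196
G: 38+1 = 39 → 39
B: 84+214 = 298 → 255
= RGB(196, 39, 255)


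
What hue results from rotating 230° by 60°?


New hue = (H + rotation) mod 360
New hue = (230 + 60) mod 360
= 290 mod 360
= 290°


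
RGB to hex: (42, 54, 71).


R = 42 → 2A (hex)
G = 54 → 36 (hex)
B = 71 → 47 (hex)
Hex = #2A3647


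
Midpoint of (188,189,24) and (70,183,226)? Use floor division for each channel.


Midpoint: each channel = ⌊(C₁+C₂)/2⌋
R: ⌊(188+70)/2⌋ = 129
G: ⌊(189+183)/2⌋ = 186
B: ⌊(24+226)/2⌋ = 125
= RGB(129, 186, 125)


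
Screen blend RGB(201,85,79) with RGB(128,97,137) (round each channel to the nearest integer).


Screen: C = 255 - (255-A)×(255-B)/255, rounded to nearest integer
R: 255 - (255-201)×(255-128)/255 = 255 - 6858/255 ≈ 255 - 26.894 = 228.106 → 228
G: 255 - (255-85)×(255-97)/255 = 255 - 26860/255 ≈ 255 - 105.333 = 149.667 → 150
B: 255 - (255-79)×(255-137)/255 = 255 - 20768/255 ≈ 255 - 81.443 = 173.557 → 174
= RGB(228, 150, 174)


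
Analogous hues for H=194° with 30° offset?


Base hue: 194°
Left analog: (194 - 30) mod 360 = 164°
Right analog: (194 + 30) mod 360 = 224°
Analogous hues = 164° and 224°


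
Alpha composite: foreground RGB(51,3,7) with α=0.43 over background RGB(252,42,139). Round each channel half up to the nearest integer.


C = α×F + (1-α)×B, with 1-α = 0.57
R: 0.43×51 + 0.57×252 = 21.93 + 143.64 = 165.57 → 166
G: 0.43×3 + 0.57×42 = 1.29 + 23.94 = 25.23 → 25
B: 0.43×7 + 0.57×139 = 3.01 + 79.23 = 82.24 → 82
= RGB(166, 25, 82)


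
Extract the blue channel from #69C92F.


Color: #69C92F
R = 69 = 105
G = C9 = 201
B = 2F = 47
Blue = 47


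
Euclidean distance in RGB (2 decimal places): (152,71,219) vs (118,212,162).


d = √[(R₁-R₂)² + (G₁-G₂)² + (B₁-B₂)²]
d = √[(152-118)² + (71-212)² + (219-162)²]
d = √[1156 + 19881 + 3249]
d = √24286
d ≈ 155.84


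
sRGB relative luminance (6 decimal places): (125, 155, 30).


Linearize each channel (sRGB transfer function): c = v/255; c_lin = c/12.92 if c ≤ 0.04045, else ((c+0.055)/1.055)^2.4
  R: 125/255 ≈ 0.490196 > 0.04045 → ((0.490196+0.055)/1.055)^2.4 ≈ 0.205079
  G: 155/255 ≈ 0.607843 > 0.04045 → ((0.607843+0.055)/1.055)^2.4 ≈ 0.327778
  B: 30/255 ≈ 0.117647 > 0.04045 → ((0.117647+0.055)/1.055)^2.4 ≈ 0.012983
R_lin = 0.205079, G_lin = 0.327778, B_lin = 0.012983
L = 0.2126×R + 0.7152×G + 0.0722×B
L = 0.2126×0.205079 + 0.7152×0.327778 + 0.0722×0.012983
L ≈ 0.278964


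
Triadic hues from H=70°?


Triadic: equally spaced at 120° intervals
H1 = 70°
H2 = (70 + 120) mod 360 = 190°
H3 = (70 + 240) mod 360 = 310°
Triadic = 70°, 190°, 310°


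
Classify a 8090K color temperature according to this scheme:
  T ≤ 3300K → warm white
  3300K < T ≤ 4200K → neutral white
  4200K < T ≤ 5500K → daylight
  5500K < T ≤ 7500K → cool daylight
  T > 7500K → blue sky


Temperature: 8090K
8090K > 7500K → blue sky
Classification: blue sky


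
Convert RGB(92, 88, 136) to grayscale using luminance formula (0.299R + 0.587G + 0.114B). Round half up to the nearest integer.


Gray = 0.299×R + 0.587×G + 0.114×B
Gray = 0.299×92 + 0.587×88 + 0.114×136
Gray = 27.508 + 51.656 + 15.504
Gray = 94.668 → round half up → 95
Gray = 95


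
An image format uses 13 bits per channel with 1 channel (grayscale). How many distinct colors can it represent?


Total bits = 13 bits/channel × 1 channels = 13 bits
Distinct colors = 2^13
= 8,192 colors


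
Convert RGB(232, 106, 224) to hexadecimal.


R = 232 → E8 (hex)
G = 106 → 6A (hex)
B = 224 → E0 (hex)
Hex = #E86AE0


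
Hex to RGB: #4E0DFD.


4E → 78 (R)
0D → 13 (G)
FD → 253 (B)
= RGB(78, 13, 253)


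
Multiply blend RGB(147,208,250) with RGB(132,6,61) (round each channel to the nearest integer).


Multiply: C = A×B/255, rounded to nearest integer
R: 147×132/255 = 19404/255 ≈ 76.094 → 76
G: 208×6/255 = 1248/255 ≈ 4.894 → 5
B: 250×61/255 = 15250/255 ≈ 59.804 → 60
= RGB(76, 5, 60)


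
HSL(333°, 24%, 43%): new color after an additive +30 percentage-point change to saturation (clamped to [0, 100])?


Original S = 24%
Adjustment = +30 percentage points
New S = 24 + (30) = 54
Clamp to [0, 100] → 54
= HSL(333°, 54%, 43%)


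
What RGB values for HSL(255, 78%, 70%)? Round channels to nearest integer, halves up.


H=255°, S=0.78, L=0.70
C = (1-|2L-1|)×S = (1-|0.40|)×0.78 = 0.468
H' = H/60 = 255/60 ≈ 4.2500; X = C×(1-|H' mod 2 - 1|) = 0.117
m = L - C/2 = 0.70 - 0.234 = 0.466
Sector ⌊H'⌋ = 4 → (R',G',B') = (0.117, 0.0, 0.468)
RGB = ((R'+m)×255, (G'+m)×255, (B'+m)×255) = (148.665, 118.83, 238.17)
Round half up → RGB(149, 119, 238)
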